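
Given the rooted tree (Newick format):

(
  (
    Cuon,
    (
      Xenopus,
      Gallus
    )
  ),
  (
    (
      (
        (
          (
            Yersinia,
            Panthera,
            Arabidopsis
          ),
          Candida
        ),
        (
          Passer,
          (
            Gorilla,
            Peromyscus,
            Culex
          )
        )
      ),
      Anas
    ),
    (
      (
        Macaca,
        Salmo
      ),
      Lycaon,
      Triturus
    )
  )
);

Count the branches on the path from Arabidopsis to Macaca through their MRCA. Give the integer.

The MRCA of Arabidopsis and Macaca is the node subtending (((((Yersinia,Panthera,Arabidopsis),Candida),(Passer,(Gorilla,Peromyscus,Culex))),Anas),((Macaca,Salmo),Lycaon,Triturus)).
From Arabidopsis up to that node: 5 branches. From Macaca up to the same node: 3 branches. Total: 5 + 3 = 8.

8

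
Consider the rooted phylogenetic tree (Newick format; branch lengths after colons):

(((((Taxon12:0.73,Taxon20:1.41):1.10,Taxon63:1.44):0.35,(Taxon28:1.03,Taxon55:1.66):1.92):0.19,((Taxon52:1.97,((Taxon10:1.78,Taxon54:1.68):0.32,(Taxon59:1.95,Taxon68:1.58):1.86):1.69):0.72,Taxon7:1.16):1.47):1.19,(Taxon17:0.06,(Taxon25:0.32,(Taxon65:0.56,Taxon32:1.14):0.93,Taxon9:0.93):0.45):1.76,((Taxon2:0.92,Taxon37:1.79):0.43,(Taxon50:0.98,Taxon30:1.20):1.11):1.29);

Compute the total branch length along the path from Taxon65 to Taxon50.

7.08

The path runs Taxon65 → … → MRCA → … → Taxon50; the MRCA is the root of the tree.
Branch lengths along that path: 0.56 + 0.93 + 0.45 + 1.76 + 1.29 + 1.11 + 0.98 = 7.08.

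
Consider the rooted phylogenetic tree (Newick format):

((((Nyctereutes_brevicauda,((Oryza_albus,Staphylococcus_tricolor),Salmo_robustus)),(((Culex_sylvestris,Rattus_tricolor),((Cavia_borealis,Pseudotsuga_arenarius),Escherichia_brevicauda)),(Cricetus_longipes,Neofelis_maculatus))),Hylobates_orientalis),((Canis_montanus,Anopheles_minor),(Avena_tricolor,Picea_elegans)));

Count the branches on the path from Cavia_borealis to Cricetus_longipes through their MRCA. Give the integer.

The MRCA of Cavia_borealis and Cricetus_longipes is the node subtending (((Culex_sylvestris,Rattus_tricolor),((Cavia_borealis,Pseudotsuga_arenarius),Escherichia_brevicauda)),(Cricetus_longipes,Neofelis_maculatus)).
From Cavia_borealis up to that node: 4 branches. From Cricetus_longipes up to the same node: 2 branches. Total: 4 + 2 = 6.

6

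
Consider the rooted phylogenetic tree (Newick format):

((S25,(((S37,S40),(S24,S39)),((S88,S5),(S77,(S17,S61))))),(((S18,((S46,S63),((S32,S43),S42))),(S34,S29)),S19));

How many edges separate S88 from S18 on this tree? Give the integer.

9

The MRCA of S88 and S18 is the root of the tree.
From S88 up to that node: 5 branches. From S18 up to the same node: 4 branches. Total: 5 + 4 = 9.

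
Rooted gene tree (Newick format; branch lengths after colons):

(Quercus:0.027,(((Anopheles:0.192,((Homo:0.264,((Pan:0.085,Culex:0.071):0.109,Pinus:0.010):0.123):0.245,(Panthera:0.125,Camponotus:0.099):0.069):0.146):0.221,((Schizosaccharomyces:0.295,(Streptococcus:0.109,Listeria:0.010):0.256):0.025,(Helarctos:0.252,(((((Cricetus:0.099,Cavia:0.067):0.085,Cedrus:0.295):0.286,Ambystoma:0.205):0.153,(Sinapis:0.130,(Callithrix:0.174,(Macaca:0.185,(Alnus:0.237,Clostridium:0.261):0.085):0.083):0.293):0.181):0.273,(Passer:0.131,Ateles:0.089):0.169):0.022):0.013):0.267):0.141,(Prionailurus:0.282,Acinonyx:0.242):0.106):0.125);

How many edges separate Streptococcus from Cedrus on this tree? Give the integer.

9

The MRCA of Streptococcus and Cedrus is the node subtending ((Schizosaccharomyces,(Streptococcus,Listeria)),(Helarctos,(((((Cricetus,Cavia),Cedrus),Ambystoma),(Sinapis,(Callithrix,(Macaca,(Alnus,Clostridium))))),(Passer,Ateles)))).
From Streptococcus up to that node: 3 branches. From Cedrus up to the same node: 6 branches. Total: 3 + 6 = 9.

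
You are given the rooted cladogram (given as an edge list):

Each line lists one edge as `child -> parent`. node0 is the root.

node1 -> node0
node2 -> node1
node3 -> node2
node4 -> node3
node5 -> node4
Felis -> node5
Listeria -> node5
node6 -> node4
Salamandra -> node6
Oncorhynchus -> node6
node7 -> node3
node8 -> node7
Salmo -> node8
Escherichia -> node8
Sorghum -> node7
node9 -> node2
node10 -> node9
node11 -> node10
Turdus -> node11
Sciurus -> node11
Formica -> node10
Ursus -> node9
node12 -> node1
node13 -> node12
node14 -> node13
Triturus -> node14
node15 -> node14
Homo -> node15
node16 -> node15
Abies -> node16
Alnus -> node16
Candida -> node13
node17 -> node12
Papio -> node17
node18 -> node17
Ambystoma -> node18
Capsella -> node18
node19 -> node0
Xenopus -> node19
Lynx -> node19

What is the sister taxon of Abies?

Alnus

Abies attaches to the tree at the node subtending (Abies,Alnus).
The other lineage descending from that same node — the sister group — is the single tip Alnus.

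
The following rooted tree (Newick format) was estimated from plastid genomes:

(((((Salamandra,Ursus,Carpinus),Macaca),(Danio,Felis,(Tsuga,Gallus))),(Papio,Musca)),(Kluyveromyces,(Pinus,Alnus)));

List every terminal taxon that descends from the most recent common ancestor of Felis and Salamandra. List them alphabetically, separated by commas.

Tracing Felis: it sits inside (Danio,Felis,(Tsuga,Gallus)).
Tracing Salamandra: it sits inside (Salamandra,Ursus,Carpinus).
The smallest clade enclosing both is (((Salamandra,Ursus,Carpinus),Macaca),(Danio,Felis,(Tsuga,Gallus))); the answer is its 8 terminal taxa in alphabetical order.

Carpinus, Danio, Felis, Gallus, Macaca, Salamandra, Tsuga, Ursus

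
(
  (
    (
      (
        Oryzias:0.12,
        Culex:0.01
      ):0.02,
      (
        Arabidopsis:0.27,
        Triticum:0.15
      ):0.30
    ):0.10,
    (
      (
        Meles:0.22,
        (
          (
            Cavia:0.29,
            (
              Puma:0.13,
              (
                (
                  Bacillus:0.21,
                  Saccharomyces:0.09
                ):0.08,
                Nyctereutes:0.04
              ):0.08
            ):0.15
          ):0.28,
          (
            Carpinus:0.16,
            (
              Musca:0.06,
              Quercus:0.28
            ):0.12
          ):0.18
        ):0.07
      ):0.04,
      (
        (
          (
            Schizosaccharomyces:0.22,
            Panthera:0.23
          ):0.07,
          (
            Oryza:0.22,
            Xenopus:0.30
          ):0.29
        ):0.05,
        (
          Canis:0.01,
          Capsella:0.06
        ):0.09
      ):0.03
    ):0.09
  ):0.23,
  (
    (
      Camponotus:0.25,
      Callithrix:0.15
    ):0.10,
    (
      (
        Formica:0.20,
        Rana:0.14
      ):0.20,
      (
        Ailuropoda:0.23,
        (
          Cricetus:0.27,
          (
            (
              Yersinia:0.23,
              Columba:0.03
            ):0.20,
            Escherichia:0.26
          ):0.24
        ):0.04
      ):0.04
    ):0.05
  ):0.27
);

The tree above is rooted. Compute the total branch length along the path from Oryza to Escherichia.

1.81

The path runs Oryza → … → MRCA → … → Escherichia; the MRCA is the root of the tree.
Branch lengths along that path: 0.22 + 0.29 + 0.05 + 0.03 + 0.09 + 0.23 + 0.27 + 0.05 + 0.04 + 0.04 + 0.24 + 0.26 = 1.81.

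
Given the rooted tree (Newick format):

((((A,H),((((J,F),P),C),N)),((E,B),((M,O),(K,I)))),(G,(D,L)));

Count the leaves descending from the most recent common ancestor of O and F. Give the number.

The MRCA of O and F is the node subtending (((A,H),((((J,F),P),C),N)),((E,B),((M,O),(K,I)))).
That clade contains 13 terminal taxa: A, B, C, E, F, H, I, J, K, M, N, O, P.

13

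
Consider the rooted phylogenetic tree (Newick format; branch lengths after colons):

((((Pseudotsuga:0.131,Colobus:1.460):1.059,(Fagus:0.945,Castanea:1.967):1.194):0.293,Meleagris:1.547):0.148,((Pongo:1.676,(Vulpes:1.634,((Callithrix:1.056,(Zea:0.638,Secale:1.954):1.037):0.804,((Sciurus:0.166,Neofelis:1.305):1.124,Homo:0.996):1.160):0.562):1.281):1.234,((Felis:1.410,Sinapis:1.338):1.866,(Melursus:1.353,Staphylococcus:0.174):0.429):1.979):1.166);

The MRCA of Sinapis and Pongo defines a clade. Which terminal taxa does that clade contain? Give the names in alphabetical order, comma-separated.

Tracing Sinapis: it sits inside (Felis,Sinapis).
Tracing Pongo: it sits inside (Pongo,(Vulpes,((Callithrix,(Zea,Secale)),((Sciurus,Neofelis),Homo)))).
The smallest clade enclosing both is ((Pongo,(Vulpes,((Callithrix,(Zea,Secale)),((Sciurus,Neofelis),Homo)))),((Felis,Sinapis),(Melursus,Staphylococcus))); the answer is its 12 terminal taxa in alphabetical order.

Callithrix, Felis, Homo, Melursus, Neofelis, Pongo, Sciurus, Secale, Sinapis, Staphylococcus, Vulpes, Zea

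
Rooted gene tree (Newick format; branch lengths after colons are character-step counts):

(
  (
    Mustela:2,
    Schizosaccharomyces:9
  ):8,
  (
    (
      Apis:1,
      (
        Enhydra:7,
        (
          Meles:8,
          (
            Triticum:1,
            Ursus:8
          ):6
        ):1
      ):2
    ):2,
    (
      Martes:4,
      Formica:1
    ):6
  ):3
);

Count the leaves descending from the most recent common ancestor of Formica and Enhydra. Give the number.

7

The MRCA of Formica and Enhydra is the node subtending ((Apis,(Enhydra,(Meles,(Triticum,Ursus)))),(Martes,Formica)).
That clade contains 7 terminal taxa: Apis, Enhydra, Formica, Martes, Meles, Triticum, Ursus.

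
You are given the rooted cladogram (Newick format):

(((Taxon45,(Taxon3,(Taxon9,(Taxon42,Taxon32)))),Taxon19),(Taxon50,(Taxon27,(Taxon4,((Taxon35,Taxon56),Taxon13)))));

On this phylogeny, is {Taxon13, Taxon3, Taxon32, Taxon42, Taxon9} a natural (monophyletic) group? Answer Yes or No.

The MRCA of the listed taxa is the root, so the smallest clade containing them is the whole tree.
That clade also contains Taxon19, Taxon27, Taxon35, Taxon4, Taxon45, Taxon50, Taxon56, which are not in the proposed group, so the group is not monophyletic.

No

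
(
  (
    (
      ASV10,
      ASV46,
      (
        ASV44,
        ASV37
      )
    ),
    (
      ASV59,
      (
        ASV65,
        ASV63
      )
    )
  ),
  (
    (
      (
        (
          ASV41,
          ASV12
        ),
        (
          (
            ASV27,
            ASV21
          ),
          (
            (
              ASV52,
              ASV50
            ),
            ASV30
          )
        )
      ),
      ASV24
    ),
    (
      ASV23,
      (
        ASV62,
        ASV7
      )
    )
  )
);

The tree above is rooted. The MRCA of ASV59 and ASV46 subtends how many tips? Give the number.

7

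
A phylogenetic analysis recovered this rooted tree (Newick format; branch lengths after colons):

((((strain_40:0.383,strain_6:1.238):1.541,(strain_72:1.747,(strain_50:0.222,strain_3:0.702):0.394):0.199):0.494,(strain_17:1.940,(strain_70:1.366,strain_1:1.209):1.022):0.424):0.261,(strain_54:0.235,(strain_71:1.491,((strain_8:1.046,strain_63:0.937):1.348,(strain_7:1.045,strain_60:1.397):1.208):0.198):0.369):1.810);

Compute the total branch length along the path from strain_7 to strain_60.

2.442

The path runs strain_7 → … → MRCA → … → strain_60; the MRCA is the node subtending (strain_7,strain_60).
Branch lengths along that path: 1.045 + 1.397 = 2.442.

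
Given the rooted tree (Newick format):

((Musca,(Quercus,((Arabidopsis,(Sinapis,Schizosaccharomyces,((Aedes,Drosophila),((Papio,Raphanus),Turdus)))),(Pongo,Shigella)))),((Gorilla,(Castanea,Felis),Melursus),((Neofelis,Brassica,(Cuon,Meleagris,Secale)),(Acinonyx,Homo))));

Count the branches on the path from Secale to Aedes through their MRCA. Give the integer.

The MRCA of Secale and Aedes is the root of the tree.
From Secale up to that node: 5 branches. From Aedes up to the same node: 8 branches. Total: 5 + 8 = 13.

13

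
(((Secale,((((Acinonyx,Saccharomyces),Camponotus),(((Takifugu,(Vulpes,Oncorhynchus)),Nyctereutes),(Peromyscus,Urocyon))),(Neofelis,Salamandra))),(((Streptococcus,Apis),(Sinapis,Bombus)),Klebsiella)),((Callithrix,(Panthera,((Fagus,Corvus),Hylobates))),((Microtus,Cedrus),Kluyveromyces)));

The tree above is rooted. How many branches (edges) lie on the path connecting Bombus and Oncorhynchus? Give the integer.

12

The MRCA of Bombus and Oncorhynchus is the node subtending ((Secale,((((Acinonyx,Saccharomyces),Camponotus),(((Takifugu,(Vulpes,Oncorhynchus)),Nyctereutes),(Peromyscus,Urocyon))),(Neofelis,Salamandra))),(((Streptococcus,Apis),(Sinapis,Bombus)),Klebsiella)).
From Bombus up to that node: 4 branches. From Oncorhynchus up to the same node: 8 branches. Total: 4 + 8 = 12.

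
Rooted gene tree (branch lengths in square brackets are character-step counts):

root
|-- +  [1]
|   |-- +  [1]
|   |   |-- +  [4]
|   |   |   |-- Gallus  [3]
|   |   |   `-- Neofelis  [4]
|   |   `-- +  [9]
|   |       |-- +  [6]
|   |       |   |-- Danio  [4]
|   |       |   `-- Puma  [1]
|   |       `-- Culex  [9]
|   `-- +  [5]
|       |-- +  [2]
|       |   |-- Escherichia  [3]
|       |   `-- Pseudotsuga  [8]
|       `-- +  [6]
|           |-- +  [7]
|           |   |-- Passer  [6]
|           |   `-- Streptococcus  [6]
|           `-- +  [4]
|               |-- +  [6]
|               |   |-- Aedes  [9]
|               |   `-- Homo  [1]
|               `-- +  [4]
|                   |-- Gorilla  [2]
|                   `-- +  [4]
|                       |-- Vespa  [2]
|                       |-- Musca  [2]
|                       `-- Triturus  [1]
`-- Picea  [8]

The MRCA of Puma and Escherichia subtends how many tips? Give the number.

15

The MRCA of Puma and Escherichia is the node subtending (((Gallus,Neofelis),((Danio,Puma),Culex)),((Escherichia,Pseudotsuga),((Passer,Streptococcus),((Aedes,Homo),(Gorilla,(Vespa,Musca,Triturus)))))).
That clade contains 15 terminal taxa: Aedes, Culex, Danio, Escherichia, Gallus, Gorilla, Homo, Musca, Neofelis, Passer, Pseudotsuga, Puma, Streptococcus, Triturus, Vespa.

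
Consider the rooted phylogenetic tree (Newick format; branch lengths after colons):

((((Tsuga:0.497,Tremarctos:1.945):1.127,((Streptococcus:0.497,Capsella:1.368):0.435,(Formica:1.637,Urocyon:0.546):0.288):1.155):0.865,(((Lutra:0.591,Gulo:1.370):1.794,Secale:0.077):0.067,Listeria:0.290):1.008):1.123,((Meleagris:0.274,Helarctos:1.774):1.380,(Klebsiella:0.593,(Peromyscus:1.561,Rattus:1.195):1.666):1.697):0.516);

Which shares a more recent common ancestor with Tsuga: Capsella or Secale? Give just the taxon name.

The MRCA of Tsuga and Capsella subtends ((Tsuga,Tremarctos),((Streptococcus,Capsella),(Formica,Urocyon))) (6 taxa).
The MRCA of Tsuga and Secale subtends (((Tsuga,Tremarctos),((Streptococcus,Capsella),(Formica,Urocyon))),(((Lutra,Gulo),Secale),Listeria)) (10 taxa).
The first is nested inside the second, so Tsuga shares a more recent common ancestor with Capsella.

Capsella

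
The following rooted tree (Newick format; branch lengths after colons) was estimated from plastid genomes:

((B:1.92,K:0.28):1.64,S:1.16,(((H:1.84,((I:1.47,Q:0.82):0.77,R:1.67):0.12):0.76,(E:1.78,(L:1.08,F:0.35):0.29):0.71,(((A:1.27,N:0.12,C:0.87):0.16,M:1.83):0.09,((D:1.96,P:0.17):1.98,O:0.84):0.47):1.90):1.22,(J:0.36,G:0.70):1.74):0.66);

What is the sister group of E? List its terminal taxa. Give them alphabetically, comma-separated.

F, L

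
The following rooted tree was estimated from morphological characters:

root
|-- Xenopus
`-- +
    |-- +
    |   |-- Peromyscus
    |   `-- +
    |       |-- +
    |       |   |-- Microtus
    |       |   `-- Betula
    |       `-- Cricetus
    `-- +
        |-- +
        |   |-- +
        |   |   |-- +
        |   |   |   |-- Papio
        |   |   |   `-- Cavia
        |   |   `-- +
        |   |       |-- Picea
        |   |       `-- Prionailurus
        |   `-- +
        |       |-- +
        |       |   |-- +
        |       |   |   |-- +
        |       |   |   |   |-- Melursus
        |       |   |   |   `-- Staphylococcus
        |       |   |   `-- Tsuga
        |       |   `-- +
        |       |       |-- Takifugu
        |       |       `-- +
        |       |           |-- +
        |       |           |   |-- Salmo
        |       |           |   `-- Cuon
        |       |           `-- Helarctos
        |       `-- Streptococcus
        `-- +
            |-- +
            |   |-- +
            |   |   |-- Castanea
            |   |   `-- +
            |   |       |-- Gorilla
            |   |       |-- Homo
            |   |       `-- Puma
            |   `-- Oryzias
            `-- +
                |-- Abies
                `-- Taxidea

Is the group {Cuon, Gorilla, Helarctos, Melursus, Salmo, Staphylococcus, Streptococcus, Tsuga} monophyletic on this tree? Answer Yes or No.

No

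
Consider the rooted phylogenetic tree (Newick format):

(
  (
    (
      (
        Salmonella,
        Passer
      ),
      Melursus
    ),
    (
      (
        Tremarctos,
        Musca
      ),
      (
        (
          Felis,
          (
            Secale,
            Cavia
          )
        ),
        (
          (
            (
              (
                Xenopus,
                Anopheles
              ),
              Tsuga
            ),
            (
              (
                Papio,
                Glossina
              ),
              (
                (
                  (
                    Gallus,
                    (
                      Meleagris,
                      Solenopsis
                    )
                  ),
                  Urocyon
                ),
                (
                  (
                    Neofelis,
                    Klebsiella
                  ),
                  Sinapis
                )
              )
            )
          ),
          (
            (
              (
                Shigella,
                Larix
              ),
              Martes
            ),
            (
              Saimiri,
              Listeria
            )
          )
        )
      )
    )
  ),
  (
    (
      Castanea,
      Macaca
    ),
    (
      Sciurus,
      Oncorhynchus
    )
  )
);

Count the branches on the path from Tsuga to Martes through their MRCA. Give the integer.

6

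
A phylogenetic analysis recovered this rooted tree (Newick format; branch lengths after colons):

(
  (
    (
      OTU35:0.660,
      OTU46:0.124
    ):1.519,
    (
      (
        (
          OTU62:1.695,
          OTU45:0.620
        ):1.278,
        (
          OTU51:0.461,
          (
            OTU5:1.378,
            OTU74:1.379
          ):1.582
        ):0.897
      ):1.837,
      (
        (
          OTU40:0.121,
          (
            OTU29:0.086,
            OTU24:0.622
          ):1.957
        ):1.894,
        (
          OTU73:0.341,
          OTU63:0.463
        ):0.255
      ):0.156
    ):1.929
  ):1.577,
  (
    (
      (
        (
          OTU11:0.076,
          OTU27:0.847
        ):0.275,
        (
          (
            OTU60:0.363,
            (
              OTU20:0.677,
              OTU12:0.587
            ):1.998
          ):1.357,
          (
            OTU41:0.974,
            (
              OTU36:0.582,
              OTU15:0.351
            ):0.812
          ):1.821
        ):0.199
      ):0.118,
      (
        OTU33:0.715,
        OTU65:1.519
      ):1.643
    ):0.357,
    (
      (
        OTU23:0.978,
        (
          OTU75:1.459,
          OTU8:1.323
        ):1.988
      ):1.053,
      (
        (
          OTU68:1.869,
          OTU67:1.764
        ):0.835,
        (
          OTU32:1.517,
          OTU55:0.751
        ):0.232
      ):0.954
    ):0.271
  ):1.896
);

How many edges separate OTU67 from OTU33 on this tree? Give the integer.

The MRCA of OTU67 and OTU33 is the node subtending ((((OTU11,OTU27),((OTU60,(OTU20,OTU12)),(OTU41,(OTU36,OTU15)))),(OTU33,OTU65)),((OTU23,(OTU75,OTU8)),((OTU68,OTU67),(OTU32,OTU55)))).
From OTU67 up to that node: 4 branches. From OTU33 up to the same node: 3 branches. Total: 4 + 3 = 7.

7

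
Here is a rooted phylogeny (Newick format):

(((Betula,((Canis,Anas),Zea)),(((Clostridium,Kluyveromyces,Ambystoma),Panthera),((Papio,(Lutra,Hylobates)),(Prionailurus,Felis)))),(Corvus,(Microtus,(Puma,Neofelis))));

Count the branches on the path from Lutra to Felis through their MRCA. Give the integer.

The MRCA of Lutra and Felis is the node subtending ((Papio,(Lutra,Hylobates)),(Prionailurus,Felis)).
From Lutra up to that node: 3 branches. From Felis up to the same node: 2 branches. Total: 3 + 2 = 5.

5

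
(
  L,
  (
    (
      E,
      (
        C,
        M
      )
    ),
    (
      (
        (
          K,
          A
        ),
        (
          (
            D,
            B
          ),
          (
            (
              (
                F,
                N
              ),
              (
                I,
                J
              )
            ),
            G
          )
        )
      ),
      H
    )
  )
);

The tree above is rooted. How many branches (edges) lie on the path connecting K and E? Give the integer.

6

The MRCA of K and E is the node subtending ((E,(C,M)),(((K,A),((D,B),(((F,N),(I,J)),G))),H)).
From K up to that node: 4 branches. From E up to the same node: 2 branches. Total: 4 + 2 = 6.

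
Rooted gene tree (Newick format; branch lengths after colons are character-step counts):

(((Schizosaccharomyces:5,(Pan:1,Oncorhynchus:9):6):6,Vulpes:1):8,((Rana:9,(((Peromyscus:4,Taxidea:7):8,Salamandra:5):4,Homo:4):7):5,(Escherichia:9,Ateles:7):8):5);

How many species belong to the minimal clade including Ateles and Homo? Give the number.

The MRCA of Ateles and Homo is the node subtending ((Rana,(((Peromyscus,Taxidea),Salamandra),Homo)),(Escherichia,Ateles)).
That clade contains 7 terminal taxa: Ateles, Escherichia, Homo, Peromyscus, Rana, Salamandra, Taxidea.

7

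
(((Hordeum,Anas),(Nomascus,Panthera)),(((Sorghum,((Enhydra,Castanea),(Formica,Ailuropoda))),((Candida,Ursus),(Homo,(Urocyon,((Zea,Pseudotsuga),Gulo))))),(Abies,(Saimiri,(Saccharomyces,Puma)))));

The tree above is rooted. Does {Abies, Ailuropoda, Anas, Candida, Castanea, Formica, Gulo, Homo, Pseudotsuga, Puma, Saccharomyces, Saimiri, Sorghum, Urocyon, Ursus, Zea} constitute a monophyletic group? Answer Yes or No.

No

The MRCA of the listed taxa is the root, so the smallest clade containing them is the whole tree.
That clade also contains Enhydra, Hordeum, Nomascus, Panthera, which are not in the proposed group, so the group is not monophyletic.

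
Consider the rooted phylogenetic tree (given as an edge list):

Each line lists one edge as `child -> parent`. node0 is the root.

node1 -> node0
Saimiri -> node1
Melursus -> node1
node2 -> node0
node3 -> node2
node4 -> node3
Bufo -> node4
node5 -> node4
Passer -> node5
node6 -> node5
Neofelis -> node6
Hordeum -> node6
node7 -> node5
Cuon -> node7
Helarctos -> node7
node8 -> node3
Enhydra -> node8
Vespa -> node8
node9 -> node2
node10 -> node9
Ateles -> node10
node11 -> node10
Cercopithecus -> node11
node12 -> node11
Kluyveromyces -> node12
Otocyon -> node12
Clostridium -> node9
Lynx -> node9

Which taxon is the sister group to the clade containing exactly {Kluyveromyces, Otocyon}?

The clade containing exactly {Kluyveromyces, Otocyon} attaches to the tree at the node subtending (Cercopithecus,(Kluyveromyces,Otocyon)).
The other lineage descending from that same node — the sister group — is the single tip Cercopithecus.

Cercopithecus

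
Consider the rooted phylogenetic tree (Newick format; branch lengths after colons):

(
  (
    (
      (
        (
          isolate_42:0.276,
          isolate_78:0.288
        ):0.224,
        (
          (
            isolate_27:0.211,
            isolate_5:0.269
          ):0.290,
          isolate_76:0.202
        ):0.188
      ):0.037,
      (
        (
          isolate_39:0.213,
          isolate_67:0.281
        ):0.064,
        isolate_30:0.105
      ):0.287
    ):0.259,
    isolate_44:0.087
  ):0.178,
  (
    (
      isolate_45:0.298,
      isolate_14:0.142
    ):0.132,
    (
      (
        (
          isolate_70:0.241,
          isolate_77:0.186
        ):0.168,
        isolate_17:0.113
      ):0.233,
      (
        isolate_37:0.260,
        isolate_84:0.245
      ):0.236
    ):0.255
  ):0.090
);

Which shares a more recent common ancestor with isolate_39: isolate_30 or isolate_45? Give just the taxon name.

The MRCA of isolate_39 and isolate_30 subtends ((isolate_39,isolate_67),isolate_30) (3 taxa).
The MRCA of isolate_39 and isolate_45 is the root, subtending the entire tree (16 taxa).
The first is nested inside the second, so isolate_39 shares a more recent common ancestor with isolate_30.

isolate_30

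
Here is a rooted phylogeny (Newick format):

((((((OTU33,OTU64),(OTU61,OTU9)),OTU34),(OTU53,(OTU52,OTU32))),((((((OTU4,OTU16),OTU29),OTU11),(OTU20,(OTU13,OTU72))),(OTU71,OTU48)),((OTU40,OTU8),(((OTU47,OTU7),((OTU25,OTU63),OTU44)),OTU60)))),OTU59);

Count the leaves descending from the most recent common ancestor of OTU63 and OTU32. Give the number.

The MRCA of OTU63 and OTU32 is the node subtending (((((OTU33,OTU64),(OTU61,OTU9)),OTU34),(OTU53,(OTU52,OTU32))),((((((OTU4,OTU16),OTU29),OTU11),(OTU20,(OTU13,OTU72))),(OTU71,OTU48)),((OTU40,OTU8),(((OTU47,OTU7),((OTU25,OTU63),OTU44)),OTU60)))).
That clade contains 25 terminal taxa: OTU11, OTU13, OTU16, OTU20, OTU25, OTU29, OTU32, OTU33, OTU34, OTU4, OTU40, OTU44, OTU47, OTU48, OTU52, OTU53, OTU60, OTU61, OTU63, OTU64, OTU7, OTU71, OTU72, OTU8, OTU9.

25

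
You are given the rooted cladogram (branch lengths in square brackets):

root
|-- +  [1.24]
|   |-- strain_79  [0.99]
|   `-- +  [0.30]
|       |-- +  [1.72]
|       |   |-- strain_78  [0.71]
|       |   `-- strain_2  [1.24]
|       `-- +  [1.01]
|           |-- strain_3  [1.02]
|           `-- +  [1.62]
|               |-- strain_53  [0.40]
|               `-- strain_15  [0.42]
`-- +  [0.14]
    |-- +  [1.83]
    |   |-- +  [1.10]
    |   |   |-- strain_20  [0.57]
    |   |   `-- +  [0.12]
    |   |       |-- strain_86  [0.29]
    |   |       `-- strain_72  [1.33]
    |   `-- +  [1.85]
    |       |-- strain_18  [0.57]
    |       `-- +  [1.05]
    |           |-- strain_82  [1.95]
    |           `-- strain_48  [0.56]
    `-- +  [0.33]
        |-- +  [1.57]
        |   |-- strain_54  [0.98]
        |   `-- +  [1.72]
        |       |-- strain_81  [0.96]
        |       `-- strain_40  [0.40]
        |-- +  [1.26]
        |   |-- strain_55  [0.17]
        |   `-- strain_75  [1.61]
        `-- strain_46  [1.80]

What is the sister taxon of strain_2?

strain_2 attaches to the tree at the node subtending (strain_78,strain_2).
The other lineage descending from that same node — the sister group — is the single tip strain_78.

strain_78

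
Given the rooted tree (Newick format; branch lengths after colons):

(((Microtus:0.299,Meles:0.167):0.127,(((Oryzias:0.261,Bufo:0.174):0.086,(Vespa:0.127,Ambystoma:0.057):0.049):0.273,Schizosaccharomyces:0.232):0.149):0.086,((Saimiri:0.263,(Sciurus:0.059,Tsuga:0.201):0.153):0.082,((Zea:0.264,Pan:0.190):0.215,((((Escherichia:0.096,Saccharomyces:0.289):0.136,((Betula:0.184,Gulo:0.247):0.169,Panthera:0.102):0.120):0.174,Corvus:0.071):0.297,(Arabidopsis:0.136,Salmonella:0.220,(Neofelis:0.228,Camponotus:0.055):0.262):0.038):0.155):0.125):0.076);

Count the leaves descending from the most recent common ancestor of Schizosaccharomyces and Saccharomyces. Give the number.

The MRCA of Schizosaccharomyces and Saccharomyces is the root, so the clade is the entire tree.
That clade contains 22 terminal taxa: Ambystoma, Arabidopsis, Betula, Bufo, Camponotus, Corvus, Escherichia, Gulo, Meles, Microtus, Neofelis, Oryzias, Pan, Panthera, Saccharomyces, Saimiri, Salmonella, Schizosaccharomyces, Sciurus, Tsuga, Vespa, Zea.

22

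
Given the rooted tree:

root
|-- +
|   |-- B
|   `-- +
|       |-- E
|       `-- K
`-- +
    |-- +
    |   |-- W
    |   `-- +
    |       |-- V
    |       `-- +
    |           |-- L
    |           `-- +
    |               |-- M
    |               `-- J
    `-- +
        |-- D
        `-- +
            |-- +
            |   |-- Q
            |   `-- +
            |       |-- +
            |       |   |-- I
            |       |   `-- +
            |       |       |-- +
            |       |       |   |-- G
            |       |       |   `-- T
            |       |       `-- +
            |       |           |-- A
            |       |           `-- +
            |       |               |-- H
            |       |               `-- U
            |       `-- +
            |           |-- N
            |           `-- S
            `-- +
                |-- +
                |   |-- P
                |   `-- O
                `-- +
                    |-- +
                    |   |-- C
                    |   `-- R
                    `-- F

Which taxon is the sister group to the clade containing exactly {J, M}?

L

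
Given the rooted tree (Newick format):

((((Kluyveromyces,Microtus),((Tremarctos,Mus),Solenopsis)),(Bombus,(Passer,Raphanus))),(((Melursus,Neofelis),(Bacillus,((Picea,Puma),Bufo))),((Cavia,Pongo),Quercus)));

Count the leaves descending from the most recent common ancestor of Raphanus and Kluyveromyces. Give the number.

The MRCA of Raphanus and Kluyveromyces is the node subtending (((Kluyveromyces,Microtus),((Tremarctos,Mus),Solenopsis)),(Bombus,(Passer,Raphanus))).
That clade contains 8 terminal taxa: Bombus, Kluyveromyces, Microtus, Mus, Passer, Raphanus, Solenopsis, Tremarctos.

8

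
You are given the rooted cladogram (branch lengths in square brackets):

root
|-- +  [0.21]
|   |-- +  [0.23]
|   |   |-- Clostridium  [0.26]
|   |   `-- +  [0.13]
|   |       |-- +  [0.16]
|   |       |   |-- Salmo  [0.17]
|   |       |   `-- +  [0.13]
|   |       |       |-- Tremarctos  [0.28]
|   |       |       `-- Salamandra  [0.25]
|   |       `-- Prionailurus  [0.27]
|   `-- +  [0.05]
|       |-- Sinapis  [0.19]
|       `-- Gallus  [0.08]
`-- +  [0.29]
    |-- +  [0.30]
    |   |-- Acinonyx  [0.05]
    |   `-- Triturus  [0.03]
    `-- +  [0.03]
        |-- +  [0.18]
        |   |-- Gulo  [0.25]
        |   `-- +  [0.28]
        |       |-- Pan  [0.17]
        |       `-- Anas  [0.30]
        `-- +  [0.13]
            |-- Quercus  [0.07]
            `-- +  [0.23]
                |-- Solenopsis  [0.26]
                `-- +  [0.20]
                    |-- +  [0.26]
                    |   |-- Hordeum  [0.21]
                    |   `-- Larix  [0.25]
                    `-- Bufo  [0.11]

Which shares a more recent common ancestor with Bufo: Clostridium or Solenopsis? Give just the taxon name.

Solenopsis

The MRCA of Bufo and Solenopsis subtends (Solenopsis,((Hordeum,Larix),Bufo)) (4 taxa).
The MRCA of Bufo and Clostridium is the root, subtending the entire tree (17 taxa).
The first is nested inside the second, so Bufo shares a more recent common ancestor with Solenopsis.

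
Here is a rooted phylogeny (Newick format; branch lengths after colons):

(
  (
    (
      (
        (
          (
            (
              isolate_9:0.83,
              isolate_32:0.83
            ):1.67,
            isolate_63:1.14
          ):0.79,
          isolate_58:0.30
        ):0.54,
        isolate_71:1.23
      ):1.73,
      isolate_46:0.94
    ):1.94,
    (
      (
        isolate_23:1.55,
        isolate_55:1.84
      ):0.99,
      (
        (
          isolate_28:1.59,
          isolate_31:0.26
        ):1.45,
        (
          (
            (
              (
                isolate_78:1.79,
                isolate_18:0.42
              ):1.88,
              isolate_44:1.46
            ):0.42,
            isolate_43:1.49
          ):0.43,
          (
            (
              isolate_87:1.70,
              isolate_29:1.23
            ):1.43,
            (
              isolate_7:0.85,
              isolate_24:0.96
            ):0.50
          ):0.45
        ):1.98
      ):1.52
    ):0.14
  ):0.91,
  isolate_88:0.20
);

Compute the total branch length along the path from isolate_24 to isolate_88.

6.66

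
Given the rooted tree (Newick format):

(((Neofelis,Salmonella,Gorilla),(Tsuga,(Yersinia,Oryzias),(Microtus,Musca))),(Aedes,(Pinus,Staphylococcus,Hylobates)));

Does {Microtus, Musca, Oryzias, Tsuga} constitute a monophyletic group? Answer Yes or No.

No

The MRCA of the listed taxa subtends (Tsuga,(Yersinia,Oryzias),(Microtus,Musca)).
That clade also contains Yersinia, which is not in the proposed group, so the group is not monophyletic.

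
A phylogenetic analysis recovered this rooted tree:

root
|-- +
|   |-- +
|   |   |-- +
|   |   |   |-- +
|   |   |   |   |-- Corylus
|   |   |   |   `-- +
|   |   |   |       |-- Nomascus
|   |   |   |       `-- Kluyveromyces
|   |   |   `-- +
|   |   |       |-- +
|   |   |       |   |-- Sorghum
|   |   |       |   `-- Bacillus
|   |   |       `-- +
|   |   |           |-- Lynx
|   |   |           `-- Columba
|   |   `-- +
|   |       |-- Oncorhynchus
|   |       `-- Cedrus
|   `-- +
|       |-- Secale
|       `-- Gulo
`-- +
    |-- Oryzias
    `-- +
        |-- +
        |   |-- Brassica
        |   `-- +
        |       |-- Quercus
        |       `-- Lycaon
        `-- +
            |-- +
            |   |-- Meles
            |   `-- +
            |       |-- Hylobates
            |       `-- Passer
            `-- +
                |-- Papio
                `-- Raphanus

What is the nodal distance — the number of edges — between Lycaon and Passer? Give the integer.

The MRCA of Lycaon and Passer is the node subtending ((Brassica,(Quercus,Lycaon)),((Meles,(Hylobates,Passer)),(Papio,Raphanus))).
From Lycaon up to that node: 3 branches. From Passer up to the same node: 4 branches. Total: 3 + 4 = 7.

7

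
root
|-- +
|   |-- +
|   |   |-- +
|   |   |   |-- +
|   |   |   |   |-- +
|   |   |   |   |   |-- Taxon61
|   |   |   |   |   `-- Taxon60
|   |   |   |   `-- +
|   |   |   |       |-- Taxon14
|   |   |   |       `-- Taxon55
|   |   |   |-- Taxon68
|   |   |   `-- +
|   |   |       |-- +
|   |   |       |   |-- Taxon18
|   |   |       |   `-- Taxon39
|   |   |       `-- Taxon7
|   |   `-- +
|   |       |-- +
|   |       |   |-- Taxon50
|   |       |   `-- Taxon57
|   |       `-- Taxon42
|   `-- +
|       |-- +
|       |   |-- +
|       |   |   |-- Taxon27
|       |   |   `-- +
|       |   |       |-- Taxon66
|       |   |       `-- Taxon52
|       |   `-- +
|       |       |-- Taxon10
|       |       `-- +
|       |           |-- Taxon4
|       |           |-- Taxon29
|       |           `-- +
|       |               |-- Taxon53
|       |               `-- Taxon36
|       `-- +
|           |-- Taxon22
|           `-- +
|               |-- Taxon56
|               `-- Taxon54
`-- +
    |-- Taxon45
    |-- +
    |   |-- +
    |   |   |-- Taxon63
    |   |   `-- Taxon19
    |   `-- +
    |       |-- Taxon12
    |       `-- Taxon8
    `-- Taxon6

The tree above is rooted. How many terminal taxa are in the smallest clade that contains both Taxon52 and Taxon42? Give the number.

22

The MRCA of Taxon52 and Taxon42 is the node subtending (((((Taxon61,Taxon60),(Taxon14,Taxon55)),Taxon68,((Taxon18,Taxon39),Taxon7)),((Taxon50,Taxon57),Taxon42)),(((Taxon27,(Taxon66,Taxon52)),(Taxon10,(Taxon4,Taxon29,(Taxon53,Taxon36)))),(Taxon22,(Taxon56,Taxon54)))).
That clade contains 22 terminal taxa: Taxon10, Taxon14, Taxon18, Taxon22, Taxon27, Taxon29, Taxon36, Taxon39, Taxon4, Taxon42, Taxon50, Taxon52, Taxon53, Taxon54, Taxon55, Taxon56, Taxon57, Taxon60, Taxon61, Taxon66, Taxon68, Taxon7.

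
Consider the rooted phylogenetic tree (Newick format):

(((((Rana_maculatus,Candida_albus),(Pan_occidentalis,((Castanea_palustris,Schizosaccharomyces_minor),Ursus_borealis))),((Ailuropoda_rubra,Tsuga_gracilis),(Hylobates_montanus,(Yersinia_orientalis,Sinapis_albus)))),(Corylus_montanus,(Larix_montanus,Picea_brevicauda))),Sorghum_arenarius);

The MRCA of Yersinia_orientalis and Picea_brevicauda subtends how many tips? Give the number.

The MRCA of Yersinia_orientalis and Picea_brevicauda is the node subtending ((((Rana_maculatus,Candida_albus),(Pan_occidentalis,((Castanea_palustris,Schizosaccharomyces_minor),Ursus_borealis))),((Ailuropoda_rubra,Tsuga_gracilis),(Hylobates_montanus,(Yersinia_orientalis,Sinapis_albus)))),(Corylus_montanus,(Larix_montanus,Picea_brevicauda))).
That clade contains 14 terminal taxa: Ailuropoda_rubra, Candida_albus, Castanea_palustris, Corylus_montanus, Hylobates_montanus, Larix_montanus, Pan_occidentalis, Picea_brevicauda, Rana_maculatus, Schizosaccharomyces_minor, Sinapis_albus, Tsuga_gracilis, Ursus_borealis, Yersinia_orientalis.

14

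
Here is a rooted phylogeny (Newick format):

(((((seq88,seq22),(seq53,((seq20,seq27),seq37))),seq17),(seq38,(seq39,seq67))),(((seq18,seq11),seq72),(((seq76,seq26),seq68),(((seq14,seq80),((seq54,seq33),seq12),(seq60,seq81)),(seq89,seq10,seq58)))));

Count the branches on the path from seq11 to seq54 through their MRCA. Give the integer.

9

The MRCA of seq11 and seq54 is the node subtending (((seq18,seq11),seq72),(((seq76,seq26),seq68),(((seq14,seq80),((seq54,seq33),seq12),(seq60,seq81)),(seq89,seq10,seq58)))).
From seq11 up to that node: 3 branches. From seq54 up to the same node: 6 branches. Total: 3 + 6 = 9.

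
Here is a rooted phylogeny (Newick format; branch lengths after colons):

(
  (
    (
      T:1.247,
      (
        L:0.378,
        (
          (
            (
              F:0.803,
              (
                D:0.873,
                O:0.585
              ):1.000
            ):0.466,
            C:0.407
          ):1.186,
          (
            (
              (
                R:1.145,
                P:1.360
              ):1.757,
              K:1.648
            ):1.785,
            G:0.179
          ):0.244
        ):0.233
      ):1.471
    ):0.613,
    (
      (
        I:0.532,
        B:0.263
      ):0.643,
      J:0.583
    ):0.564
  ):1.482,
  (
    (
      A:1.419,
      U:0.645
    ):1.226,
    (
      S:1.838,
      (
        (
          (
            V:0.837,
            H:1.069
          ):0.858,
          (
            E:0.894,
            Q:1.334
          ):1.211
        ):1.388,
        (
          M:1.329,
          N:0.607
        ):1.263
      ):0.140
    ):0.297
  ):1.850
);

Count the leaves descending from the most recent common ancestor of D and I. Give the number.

13

The MRCA of D and I is the node subtending ((T,(L,(((F,(D,O)),C),(((R,P),K),G)))),((I,B),J)).
That clade contains 13 terminal taxa: B, C, D, F, G, I, J, K, L, O, P, R, T.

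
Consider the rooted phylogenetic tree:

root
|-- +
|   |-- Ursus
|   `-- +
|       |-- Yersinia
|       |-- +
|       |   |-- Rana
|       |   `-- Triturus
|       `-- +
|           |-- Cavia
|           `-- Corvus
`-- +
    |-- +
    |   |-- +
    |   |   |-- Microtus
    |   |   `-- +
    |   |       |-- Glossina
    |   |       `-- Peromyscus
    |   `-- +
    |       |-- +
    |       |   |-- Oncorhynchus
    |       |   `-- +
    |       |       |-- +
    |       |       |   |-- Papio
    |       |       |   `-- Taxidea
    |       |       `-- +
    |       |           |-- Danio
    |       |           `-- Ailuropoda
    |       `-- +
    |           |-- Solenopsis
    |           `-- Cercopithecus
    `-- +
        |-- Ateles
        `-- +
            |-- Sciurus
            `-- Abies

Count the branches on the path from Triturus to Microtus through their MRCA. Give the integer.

8

The MRCA of Triturus and Microtus is the root of the tree.
From Triturus up to that node: 4 branches. From Microtus up to the same node: 4 branches. Total: 4 + 4 = 8.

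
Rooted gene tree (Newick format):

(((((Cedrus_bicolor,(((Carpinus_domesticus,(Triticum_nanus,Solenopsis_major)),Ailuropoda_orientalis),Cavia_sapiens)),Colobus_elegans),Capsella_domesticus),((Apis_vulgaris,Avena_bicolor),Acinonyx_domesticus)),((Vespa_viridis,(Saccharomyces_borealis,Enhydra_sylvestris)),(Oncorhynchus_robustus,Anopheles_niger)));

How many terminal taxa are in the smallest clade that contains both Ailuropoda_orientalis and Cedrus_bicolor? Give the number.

6

The MRCA of Ailuropoda_orientalis and Cedrus_bicolor is the node subtending (Cedrus_bicolor,(((Carpinus_domesticus,(Triticum_nanus,Solenopsis_major)),Ailuropoda_orientalis),Cavia_sapiens)).
That clade contains 6 terminal taxa: Ailuropoda_orientalis, Carpinus_domesticus, Cavia_sapiens, Cedrus_bicolor, Solenopsis_major, Triticum_nanus.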